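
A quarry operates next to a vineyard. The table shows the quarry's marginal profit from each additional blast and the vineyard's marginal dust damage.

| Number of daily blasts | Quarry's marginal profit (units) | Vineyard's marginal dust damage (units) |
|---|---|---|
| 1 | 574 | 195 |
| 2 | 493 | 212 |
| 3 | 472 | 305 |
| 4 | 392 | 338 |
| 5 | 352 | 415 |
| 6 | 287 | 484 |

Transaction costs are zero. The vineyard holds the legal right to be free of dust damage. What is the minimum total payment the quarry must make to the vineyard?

1050

Efficient level: marginal profit ≥ marginal dust damage through level 4, so k* = 4.
With the vineyard holding the right, the quarry must at least compensate total damage at k*: 195 + 212 + 305 + 338 = 1050.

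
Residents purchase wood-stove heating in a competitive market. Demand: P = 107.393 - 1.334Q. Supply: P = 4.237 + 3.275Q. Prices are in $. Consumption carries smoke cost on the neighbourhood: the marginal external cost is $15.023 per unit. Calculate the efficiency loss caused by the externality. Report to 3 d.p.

Market equilibrium (private): 4.237 + 3.275Q = 107.393 - 1.334Q → Q_m = 22.3814.
Social marginal benefit = demand − MEC = 92.370 - 1.334Q.
Set SMB = MC: 92.370 - 1.334Q = 4.237 + 3.275Q → Q* = 19.1219.
The welfare-loss triangle has base |Q_m − Q*| and height MEC(Q_m) (the vertical gap between SMB and MC is zero at Q* and MEC at Q_m).
DWL = ½ × 3.2595 × 15.0230 = 24.4837.

DWL = $24.484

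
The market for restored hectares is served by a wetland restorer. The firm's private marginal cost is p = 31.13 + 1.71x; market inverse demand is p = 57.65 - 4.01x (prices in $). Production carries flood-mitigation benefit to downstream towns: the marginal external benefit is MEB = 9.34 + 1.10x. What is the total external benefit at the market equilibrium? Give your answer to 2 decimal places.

$55.13

Market equilibrium (private): 31.13 + 1.71x = 57.65 - 4.01x → x_m = 4.6364.
Total external benefit = ∫₀^{x_m} (9.34 + 1.10x) dx = 9.34×4.6364 + ½×1.10×4.6364² = 55.1269.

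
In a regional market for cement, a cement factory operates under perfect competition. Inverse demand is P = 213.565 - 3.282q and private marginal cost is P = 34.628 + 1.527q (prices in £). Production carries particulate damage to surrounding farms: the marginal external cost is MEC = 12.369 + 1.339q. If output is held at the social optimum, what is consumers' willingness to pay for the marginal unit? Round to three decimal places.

P = £124.646

Social marginal cost = private MC + MEC = 46.997 + 2.866q.
Set SMC = demand: 46.997 + 2.866q = 213.565 - 3.282q → q* = 27.0930.
Consumer price on the demand curve at q*: 213.565 − 3.282×27.0930 = 124.6458.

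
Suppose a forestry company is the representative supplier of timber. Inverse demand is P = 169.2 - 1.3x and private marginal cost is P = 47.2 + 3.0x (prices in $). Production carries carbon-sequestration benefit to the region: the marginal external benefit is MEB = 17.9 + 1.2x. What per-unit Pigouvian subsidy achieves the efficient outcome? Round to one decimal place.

Social marginal cost = private MC − MEB = 29.3 + 1.8x.
Set SMC = demand: 29.3 + 1.8x = 169.2 - 1.3x → x* = 45.1290.
The Pigouvian subsidy equals MEB at x*: 17.9 + 1.2×45.1290 = 72.0548.

subsidy = $72.1 per unit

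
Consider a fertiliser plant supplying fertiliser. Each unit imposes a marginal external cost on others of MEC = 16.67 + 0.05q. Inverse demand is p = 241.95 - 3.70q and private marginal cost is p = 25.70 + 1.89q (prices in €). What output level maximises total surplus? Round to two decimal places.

Social marginal cost = private MC + MEC = 42.37 + 1.94q.
Set SMC = demand: 42.37 + 1.94q = 241.95 - 3.70q → q* = 35.3865.

q* = 35.39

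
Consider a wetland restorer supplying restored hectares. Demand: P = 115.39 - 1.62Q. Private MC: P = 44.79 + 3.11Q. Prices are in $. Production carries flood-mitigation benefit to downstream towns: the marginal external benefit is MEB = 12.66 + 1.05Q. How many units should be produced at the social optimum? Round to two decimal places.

Social marginal cost = private MC − MEB = 32.13 + 2.06Q.
Set SMC = demand: 32.13 + 2.06Q = 115.39 - 1.62Q → Q* = 22.6250.

Q* = 22.63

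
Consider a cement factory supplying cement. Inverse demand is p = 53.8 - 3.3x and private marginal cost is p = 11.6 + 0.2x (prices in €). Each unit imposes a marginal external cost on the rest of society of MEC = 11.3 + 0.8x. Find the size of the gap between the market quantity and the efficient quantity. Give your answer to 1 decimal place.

Market equilibrium (private): 11.6 + 0.2x = 53.8 - 3.3x → x_m = 12.0571.
Social marginal cost = private MC + MEC = 22.9 + x.
Set SMC = demand: 22.9 + x = 53.8 - 3.3x → x* = 7.1860.
Gap = |12.0571 − 7.1860| = 4.8711.

4.9 units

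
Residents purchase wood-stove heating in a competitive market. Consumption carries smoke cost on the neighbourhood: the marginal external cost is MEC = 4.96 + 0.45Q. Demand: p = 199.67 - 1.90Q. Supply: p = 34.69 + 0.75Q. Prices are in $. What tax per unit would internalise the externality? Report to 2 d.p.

Social marginal benefit = demand − MEC = 194.71 - 2.35Q.
Set SMB = MC: 194.71 - 2.35Q = 34.69 + 0.75Q → Q* = 51.6194.
The Pigouvian tax equals MEC at Q*: 4.96 + 0.45×51.6194 = 28.1887.

tax = $28.19 per unit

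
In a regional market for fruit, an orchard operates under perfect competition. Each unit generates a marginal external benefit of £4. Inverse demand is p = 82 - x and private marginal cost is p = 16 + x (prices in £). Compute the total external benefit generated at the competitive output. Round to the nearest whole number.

£132

Market equilibrium (private): 16 + x = 82 - x → x_m = 33.0000.
Total external benefit = MEB × x_m = 4 × 33.0000 = 132.0000.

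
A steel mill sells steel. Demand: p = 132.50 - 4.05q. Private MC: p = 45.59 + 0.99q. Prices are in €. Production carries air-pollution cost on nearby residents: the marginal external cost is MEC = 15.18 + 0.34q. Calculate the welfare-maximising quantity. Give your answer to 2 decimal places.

Social marginal cost = private MC + MEC = 60.77 + 1.33q.
Set SMC = demand: 60.77 + 1.33q = 132.50 - 4.05q → q* = 13.3327.

q* = 13.33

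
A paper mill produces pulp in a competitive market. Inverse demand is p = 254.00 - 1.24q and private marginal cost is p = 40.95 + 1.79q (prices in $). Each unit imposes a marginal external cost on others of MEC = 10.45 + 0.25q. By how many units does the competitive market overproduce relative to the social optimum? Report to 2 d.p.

Market equilibrium (private): 40.95 + 1.79q = 254.00 - 1.24q → q_m = 70.3135.
Social marginal cost = private MC + MEC = 51.40 + 2.04q.
Set SMC = demand: 51.40 + 2.04q = 254.00 - 1.24q → q* = 61.7683.
Gap = |70.3135 − 61.7683| = 8.5452.

8.55 units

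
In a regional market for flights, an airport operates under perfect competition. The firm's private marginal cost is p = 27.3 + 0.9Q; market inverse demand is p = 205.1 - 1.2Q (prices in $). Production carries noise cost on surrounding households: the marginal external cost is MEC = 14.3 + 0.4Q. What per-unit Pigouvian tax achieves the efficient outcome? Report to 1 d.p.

tax = $40.5 per unit

Social marginal cost = private MC + MEC = 41.6 + 1.3Q.
Set SMC = demand: 41.6 + 1.3Q = 205.1 - 1.2Q → Q* = 65.4000.
The Pigouvian tax equals MEC at Q*: 14.3 + 0.4×65.4000 = 40.4600.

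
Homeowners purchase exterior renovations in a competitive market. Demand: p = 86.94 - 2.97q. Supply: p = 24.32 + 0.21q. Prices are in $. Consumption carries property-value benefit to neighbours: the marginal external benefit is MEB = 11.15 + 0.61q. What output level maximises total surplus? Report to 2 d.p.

Social marginal benefit = demand + MEB = 98.09 - 2.36q.
Set SMB = MC: 98.09 - 2.36q = 24.32 + 0.21q → q* = 28.7043.

q* = 28.70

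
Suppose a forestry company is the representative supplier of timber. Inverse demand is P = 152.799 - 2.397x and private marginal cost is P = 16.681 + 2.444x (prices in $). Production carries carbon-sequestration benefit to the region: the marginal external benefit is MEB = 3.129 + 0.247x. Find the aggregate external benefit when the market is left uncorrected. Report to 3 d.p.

$185.620

Market equilibrium (private): 16.681 + 2.444x = 152.799 - 2.397x → x_m = 28.1177.
Total external benefit = ∫₀^{x_m} (3.129 + 0.247x) dx = 3.129×28.1177 + ½×0.247×28.1177² = 185.6200.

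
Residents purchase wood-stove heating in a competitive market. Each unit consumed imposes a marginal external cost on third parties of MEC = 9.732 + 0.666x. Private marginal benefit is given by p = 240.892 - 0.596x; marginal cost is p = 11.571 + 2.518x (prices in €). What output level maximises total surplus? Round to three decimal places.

Social marginal benefit = demand − MEC = 231.160 - 1.262x.
Set SMB = MC: 231.160 - 1.262x = 11.571 + 2.518x → x* = 58.0923.

x* = 58.092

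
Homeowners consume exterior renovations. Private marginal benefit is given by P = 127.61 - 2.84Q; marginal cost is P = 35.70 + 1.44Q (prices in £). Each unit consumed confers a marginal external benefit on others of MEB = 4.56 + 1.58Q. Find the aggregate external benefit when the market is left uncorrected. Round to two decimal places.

Market equilibrium (private): 35.70 + 1.44Q = 127.61 - 2.84Q → Q_m = 21.4743.
Total external benefit = ∫₀^{Q_m} (4.56 + 1.58Q) dQ = 4.56×21.4743 + ½×1.58×21.4743² = 462.2278.

£462.23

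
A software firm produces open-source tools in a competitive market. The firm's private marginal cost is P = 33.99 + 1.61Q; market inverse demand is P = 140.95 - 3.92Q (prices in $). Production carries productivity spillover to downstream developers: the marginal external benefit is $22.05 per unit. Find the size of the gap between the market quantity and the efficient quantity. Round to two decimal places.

3.99 units

Market equilibrium (private): 33.99 + 1.61Q = 140.95 - 3.92Q → Q_m = 19.3418.
Social marginal cost = private MC − MEB = 11.94 + 1.61Q.
Set SMC = demand: 11.94 + 1.61Q = 140.95 - 3.92Q → Q* = 23.3291.
Gap = |19.3418 − 23.3291| = 3.9873.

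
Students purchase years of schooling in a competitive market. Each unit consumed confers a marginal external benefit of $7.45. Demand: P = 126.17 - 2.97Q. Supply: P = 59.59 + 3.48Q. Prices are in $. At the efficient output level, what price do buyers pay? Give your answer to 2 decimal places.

P = $92.08

Social marginal benefit = demand + MEB = 133.62 - 2.97Q.
Set SMB = MC: 133.62 - 2.97Q = 59.59 + 3.48Q → Q* = 11.4775.
Consumer price on the demand curve at Q*: 126.17 − 2.97×11.4775 = 92.0818.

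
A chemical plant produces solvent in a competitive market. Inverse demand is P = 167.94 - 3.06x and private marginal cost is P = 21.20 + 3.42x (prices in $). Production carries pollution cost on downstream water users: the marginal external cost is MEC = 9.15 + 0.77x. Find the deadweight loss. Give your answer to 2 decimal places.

Market equilibrium (private): 21.20 + 3.42x = 167.94 - 3.06x → x_m = 22.6451.
Social marginal cost = private MC + MEC = 30.35 + 4.19x.
Set SMC = demand: 30.35 + 4.19x = 167.94 - 3.06x → x* = 18.9779.
The loss is the area between SMC and demand from x* to x_m; with linear curves that's a triangle of height MEC(x_m).
DWL = ½ × 3.6672 × 26.5867 = 48.7494.

DWL = $48.75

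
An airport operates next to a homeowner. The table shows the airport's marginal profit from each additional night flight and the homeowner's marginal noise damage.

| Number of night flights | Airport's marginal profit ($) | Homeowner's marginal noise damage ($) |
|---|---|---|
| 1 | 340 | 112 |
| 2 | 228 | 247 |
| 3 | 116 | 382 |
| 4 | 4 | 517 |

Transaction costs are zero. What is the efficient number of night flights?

1

Bargaining reaches the level where marginal profit last exceeds marginal noise damage.
That holds through level 1 (340 ≥ 112) but not at 2 (228 < 247).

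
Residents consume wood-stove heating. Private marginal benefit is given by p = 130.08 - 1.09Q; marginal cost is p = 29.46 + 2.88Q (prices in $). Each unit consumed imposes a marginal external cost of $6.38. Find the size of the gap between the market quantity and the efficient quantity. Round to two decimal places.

1.61 units

Market equilibrium (private): 29.46 + 2.88Q = 130.08 - 1.09Q → Q_m = 25.3451.
Social marginal benefit = demand − MEC = 123.70 - 1.09Q.
Set SMB = MC: 123.70 - 1.09Q = 29.46 + 2.88Q → Q* = 23.7380.
Gap = |25.3451 − 23.7380| = 1.6071.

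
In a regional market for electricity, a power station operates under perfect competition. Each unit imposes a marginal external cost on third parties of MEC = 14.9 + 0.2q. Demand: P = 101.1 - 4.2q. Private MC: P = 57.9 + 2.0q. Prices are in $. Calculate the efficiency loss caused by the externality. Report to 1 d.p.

DWL = $20.7

Market equilibrium (private): 57.9 + 2.0q = 101.1 - 4.2q → q_m = 6.9677.
Social marginal cost = private MC + MEC = 72.8 + 2.2q.
Set SMC = demand: 72.8 + 2.2q = 101.1 - 4.2q → q* = 4.4219.
Height of the DWL triangle at q_m is SMC(q_m) − demand(q_m) = MEC(q_m) = 16.2935.
DWL = ½ × 2.5458 × 16.2935 = 20.7400.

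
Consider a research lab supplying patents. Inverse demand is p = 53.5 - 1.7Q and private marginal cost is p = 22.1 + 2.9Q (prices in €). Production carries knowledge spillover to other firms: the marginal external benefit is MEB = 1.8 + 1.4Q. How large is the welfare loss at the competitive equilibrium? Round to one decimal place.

Market equilibrium (private): 22.1 + 2.9Q = 53.5 - 1.7Q → Q_m = 6.8261.
Social marginal cost = private MC − MEB = 20.3 + 1.5Q.
Set SMC = demand: 20.3 + 1.5Q = 53.5 - 1.7Q → Q* = 10.3750.
The welfare-loss triangle has base |Q_m − Q*| and height MEB(Q_m) (the vertical gap between SMC and demand is zero at Q* and MEB at Q_m).
DWL = ½ × 3.5489 × 11.3565 = 20.1515.

DWL = €20.2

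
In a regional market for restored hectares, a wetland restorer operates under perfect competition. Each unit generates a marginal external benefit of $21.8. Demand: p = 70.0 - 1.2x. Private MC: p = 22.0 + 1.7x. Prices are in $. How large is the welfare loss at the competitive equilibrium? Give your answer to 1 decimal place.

Market equilibrium (private): 22.0 + 1.7x = 70.0 - 1.2x → x_m = 16.5517.
Social marginal cost = private MC − MEB = 0.2 + 1.7x.
Set SMC = demand: 0.2 + 1.7x = 70.0 - 1.2x → x* = 24.0690.
The welfare-loss triangle has base |x_m − x*| and height MEB(x_m) (the vertical gap between SMC and demand is zero at x* and MEB at x_m).
DWL = ½ × 7.5173 × 21.8000 = 81.9386.

DWL = $81.9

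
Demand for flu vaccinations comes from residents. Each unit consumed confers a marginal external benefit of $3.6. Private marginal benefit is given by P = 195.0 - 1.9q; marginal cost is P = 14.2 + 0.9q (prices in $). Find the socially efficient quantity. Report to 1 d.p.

Social marginal benefit = demand + MEB = 198.6 - 1.9q.
Set SMB = MC: 198.6 - 1.9q = 14.2 + 0.9q → q* = 65.8571.

q* = 65.9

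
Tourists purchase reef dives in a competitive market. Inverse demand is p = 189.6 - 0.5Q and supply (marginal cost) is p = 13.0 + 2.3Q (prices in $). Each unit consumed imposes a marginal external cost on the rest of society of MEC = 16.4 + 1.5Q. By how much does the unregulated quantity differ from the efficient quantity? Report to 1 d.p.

25.8 units

Market equilibrium (private): 13.0 + 2.3Q = 189.6 - 0.5Q → Q_m = 63.0714.
Social marginal benefit = demand − MEC = 173.2 - 2.0Q.
Set SMB = MC: 173.2 - 2.0Q = 13.0 + 2.3Q → Q* = 37.2558.
Gap = |63.0714 − 37.2558| = 25.8156.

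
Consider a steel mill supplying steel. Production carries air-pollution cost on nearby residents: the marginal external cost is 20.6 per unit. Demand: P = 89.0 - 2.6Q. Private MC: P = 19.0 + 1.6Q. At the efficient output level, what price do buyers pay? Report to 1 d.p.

Social marginal cost = private MC + MEC = 39.6 + 1.6Q.
Set SMC = demand: 39.6 + 1.6Q = 89.0 - 2.6Q → Q* = 11.7619.
Consumer price on the demand curve at Q*: 89.0 − 2.6×11.7619 = 58.4191.

P = 58.4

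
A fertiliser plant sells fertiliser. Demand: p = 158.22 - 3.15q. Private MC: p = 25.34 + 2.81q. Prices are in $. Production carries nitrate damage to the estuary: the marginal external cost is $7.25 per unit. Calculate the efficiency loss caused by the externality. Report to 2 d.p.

DWL = $4.41

Market equilibrium (private): 25.34 + 2.81q = 158.22 - 3.15q → q_m = 22.2953.
Social marginal cost = private MC + MEC = 32.59 + 2.81q.
Set SMC = demand: 32.59 + 2.81q = 158.22 - 3.15q → q* = 21.0789.
Height of the DWL triangle at q_m is SMC(q_m) − demand(q_m) = MEC(q_m) = 7.2500.
DWL = ½ × 1.2164 × 7.2500 = 4.4095.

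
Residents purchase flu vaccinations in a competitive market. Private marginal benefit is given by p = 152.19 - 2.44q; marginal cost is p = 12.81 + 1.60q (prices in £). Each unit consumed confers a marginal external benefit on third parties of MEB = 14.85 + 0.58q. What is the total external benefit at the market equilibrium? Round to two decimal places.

Market equilibrium (private): 12.81 + 1.60q = 152.19 - 2.44q → q_m = 34.5000.
Total external benefit = ∫₀^{q_m} (14.85 + 0.58q) dq = 14.85×34.5000 + ½×0.58×34.5000² = 857.4975.

£857.50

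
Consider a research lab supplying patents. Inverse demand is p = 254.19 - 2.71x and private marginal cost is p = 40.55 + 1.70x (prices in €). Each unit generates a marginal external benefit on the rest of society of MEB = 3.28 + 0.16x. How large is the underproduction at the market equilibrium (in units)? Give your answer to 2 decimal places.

Market equilibrium (private): 40.55 + 1.70x = 254.19 - 2.71x → x_m = 48.4444.
Social marginal cost = private MC − MEB = 37.27 + 1.54x.
Set SMC = demand: 37.27 + 1.54x = 254.19 - 2.71x → x* = 51.0400.
Gap = |48.4444 − 51.0400| = 2.5956.

2.60 units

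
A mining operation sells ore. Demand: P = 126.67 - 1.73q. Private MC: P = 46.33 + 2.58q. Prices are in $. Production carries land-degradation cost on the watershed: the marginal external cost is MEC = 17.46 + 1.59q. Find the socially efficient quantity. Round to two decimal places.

q* = 10.66

Social marginal cost = private MC + MEC = 63.79 + 4.17q.
Set SMC = demand: 63.79 + 4.17q = 126.67 - 1.73q → q* = 10.6576.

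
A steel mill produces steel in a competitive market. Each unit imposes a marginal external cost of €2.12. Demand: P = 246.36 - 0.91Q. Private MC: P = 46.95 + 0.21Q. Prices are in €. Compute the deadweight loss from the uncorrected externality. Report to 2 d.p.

Market equilibrium (private): 46.95 + 0.21Q = 246.36 - 0.91Q → Q_m = 178.0446.
Social marginal cost = private MC + MEC = 49.07 + 0.21Q.
Set SMC = demand: 49.07 + 0.21Q = 246.36 - 0.91Q → Q* = 176.1518.
The welfare-loss triangle has base |Q_m − Q*| and height MEC(Q_m) (the vertical gap between SMC and demand is zero at Q* and MEC at Q_m).
DWL = ½ × 1.8928 × 2.1200 = 2.0064.

DWL = €2.01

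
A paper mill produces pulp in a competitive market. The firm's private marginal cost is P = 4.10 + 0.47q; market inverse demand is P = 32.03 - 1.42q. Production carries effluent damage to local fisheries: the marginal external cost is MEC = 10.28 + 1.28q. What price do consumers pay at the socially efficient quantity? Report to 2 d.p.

Social marginal cost = private MC + MEC = 14.38 + 1.75q.
Set SMC = demand: 14.38 + 1.75q = 32.03 - 1.42q → q* = 5.5678.
Consumer price on the demand curve at q*: 32.03 − 1.42×5.5678 = 24.1237.

P = 24.12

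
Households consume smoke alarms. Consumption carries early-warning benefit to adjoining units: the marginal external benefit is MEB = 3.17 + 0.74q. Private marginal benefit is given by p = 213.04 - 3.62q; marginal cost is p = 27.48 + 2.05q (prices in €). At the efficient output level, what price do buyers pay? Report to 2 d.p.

Social marginal benefit = demand + MEB = 216.21 - 2.88q.
Set SMB = MC: 216.21 - 2.88q = 27.48 + 2.05q → q* = 38.2819.
Consumer price on the demand curve at q*: 213.04 − 3.62×38.2819 = 74.4595.

P = €74.46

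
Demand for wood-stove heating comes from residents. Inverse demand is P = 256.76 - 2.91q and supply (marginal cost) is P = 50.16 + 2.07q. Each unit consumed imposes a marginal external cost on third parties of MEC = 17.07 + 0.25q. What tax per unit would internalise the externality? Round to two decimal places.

tax = 26.13 per unit

Social marginal benefit = demand − MEC = 239.69 - 3.16q.
Set SMB = MC: 239.69 - 3.16q = 50.16 + 2.07q → q* = 36.2390.
The Pigouvian tax equals MEC at q*: 17.07 + 0.25×36.2390 = 26.1298.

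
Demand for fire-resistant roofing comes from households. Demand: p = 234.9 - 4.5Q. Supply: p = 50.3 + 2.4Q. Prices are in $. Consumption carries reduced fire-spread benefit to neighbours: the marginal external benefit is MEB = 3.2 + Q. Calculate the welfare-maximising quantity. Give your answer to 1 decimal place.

Q* = 31.8

Social marginal benefit = demand + MEB = 238.1 - 3.5Q.
Set SMB = MC: 238.1 - 3.5Q = 50.3 + 2.4Q → Q* = 31.8305.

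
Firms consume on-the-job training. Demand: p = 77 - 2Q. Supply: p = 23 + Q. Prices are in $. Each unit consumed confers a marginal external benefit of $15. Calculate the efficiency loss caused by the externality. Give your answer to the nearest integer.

DWL = $38

Market equilibrium (private): 23 + Q = 77 - 2Q → Q_m = 18.0000.
Social marginal benefit = demand + MEB = 92 - 2Q.
Set SMB = MC: 92 - 2Q = 23 + Q → Q* = 23.0000.
Between Q* and Q_m the wedge SMB − MC runs linearly from 0 to MEB(Q_m), so the loss is a triangle.
DWL = ½ × 5.0000 × 15.0000 = 37.5000.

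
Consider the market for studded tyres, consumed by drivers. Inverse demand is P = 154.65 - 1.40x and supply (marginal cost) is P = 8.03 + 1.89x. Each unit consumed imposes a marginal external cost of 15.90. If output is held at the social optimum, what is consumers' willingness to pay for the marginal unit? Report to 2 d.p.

P = 99.02

Social marginal benefit = demand − MEC = 138.75 - 1.40x.
Set SMB = MC: 138.75 - 1.40x = 8.03 + 1.89x → x* = 39.7325.
Consumer price on the demand curve at x*: 154.65 − 1.40×39.7325 = 99.0245.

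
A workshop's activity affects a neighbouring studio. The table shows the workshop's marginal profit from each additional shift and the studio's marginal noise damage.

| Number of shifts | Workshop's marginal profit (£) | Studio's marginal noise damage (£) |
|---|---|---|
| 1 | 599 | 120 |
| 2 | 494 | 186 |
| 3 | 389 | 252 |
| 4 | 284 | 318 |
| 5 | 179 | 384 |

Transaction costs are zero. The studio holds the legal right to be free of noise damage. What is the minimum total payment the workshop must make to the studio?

Efficient level: marginal profit ≥ marginal noise damage through level 3, so k* = 3.
With the studio holding the right, the workshop must at least compensate total damage at k*: 120 + 186 + 252 = 558.

£558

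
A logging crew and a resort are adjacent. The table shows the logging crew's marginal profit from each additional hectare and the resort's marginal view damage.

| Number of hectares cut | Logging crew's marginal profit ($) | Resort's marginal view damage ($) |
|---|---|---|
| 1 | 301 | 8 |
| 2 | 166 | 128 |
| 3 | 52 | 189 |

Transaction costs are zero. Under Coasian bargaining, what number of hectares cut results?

2

Bargaining reaches the level where marginal profit last exceeds marginal view damage.
That holds through level 2 (166 ≥ 128) but not at 3 (52 < 189).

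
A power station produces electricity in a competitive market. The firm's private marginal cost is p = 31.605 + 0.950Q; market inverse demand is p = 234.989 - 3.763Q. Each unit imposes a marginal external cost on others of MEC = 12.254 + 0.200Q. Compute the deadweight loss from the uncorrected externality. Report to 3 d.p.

DWL = 44.390

Market equilibrium (private): 31.605 + 0.950Q = 234.989 - 3.763Q → Q_m = 43.1538.
Social marginal cost = private MC + MEC = 43.859 + 1.150Q.
Set SMC = demand: 43.859 + 1.150Q = 234.989 - 3.763Q → Q* = 38.9029.
The welfare-loss triangle has base |Q_m − Q*| and height MEC(Q_m) (the vertical gap between SMC and demand is zero at Q* and MEC at Q_m).
DWL = ½ × 4.2509 × 20.8848 = 44.3896.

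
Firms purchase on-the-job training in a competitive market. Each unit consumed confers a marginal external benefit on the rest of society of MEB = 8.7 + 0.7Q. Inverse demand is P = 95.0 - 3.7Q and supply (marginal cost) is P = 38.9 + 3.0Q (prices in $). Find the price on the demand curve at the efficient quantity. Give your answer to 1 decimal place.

Social marginal benefit = demand + MEB = 103.7 - 3.0Q.
Set SMB = MC: 103.7 - 3.0Q = 38.9 + 3.0Q → Q* = 10.8000.
Consumer price on the demand curve at Q*: 95.0 − 3.7×10.8000 = 55.0400.

P = $55.0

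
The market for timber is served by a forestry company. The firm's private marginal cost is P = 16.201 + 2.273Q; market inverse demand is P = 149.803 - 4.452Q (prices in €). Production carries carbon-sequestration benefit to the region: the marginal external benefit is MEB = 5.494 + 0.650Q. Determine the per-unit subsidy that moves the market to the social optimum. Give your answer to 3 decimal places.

subsidy = €20.377 per unit

Social marginal cost = private MC − MEB = 10.707 + 1.623Q.
Set SMC = demand: 10.707 + 1.623Q = 149.803 - 4.452Q → Q* = 22.8965.
The Pigouvian subsidy equals MEB at Q*: 5.494 + 0.650×22.8965 = 20.3767.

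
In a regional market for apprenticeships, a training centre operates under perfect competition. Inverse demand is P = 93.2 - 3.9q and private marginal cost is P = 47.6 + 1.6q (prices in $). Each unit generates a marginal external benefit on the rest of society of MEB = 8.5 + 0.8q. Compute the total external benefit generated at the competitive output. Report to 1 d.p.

Market equilibrium (private): 47.6 + 1.6q = 93.2 - 3.9q → q_m = 8.2909.
Total external benefit = ∫₀^{q_m} (8.5 + 0.8q) dq = 8.5×8.2909 + ½×0.8×8.2909² = 97.9683.

$98.0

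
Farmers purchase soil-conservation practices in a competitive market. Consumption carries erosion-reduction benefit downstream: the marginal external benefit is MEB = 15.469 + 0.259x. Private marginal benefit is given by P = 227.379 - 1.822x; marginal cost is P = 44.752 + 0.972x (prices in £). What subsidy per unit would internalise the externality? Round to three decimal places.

Social marginal benefit = demand + MEB = 242.848 - 1.563x.
Set SMB = MC: 242.848 - 1.563x = 44.752 + 0.972x → x* = 78.1444.
The Pigouvian subsidy equals MEB at x*: 15.469 + 0.259×78.1444 = 35.7084.

subsidy = £35.708 per unit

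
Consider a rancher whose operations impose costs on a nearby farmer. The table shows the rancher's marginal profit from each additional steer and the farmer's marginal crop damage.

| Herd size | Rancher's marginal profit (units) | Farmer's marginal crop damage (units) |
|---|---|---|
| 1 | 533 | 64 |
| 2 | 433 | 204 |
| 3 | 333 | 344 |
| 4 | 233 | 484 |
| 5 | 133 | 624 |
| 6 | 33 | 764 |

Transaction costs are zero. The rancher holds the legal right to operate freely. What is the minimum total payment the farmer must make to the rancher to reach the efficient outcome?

Left alone the rancher would choose level 6 (marginal profit stays positive).
Efficient level: k* = 2 (marginal profit ≥ marginal crop damage through 2).
The farmer must at least cover the rancher's forgone profit from cutting 6→2: 333 + 233 + 133 + 33 = 732.

732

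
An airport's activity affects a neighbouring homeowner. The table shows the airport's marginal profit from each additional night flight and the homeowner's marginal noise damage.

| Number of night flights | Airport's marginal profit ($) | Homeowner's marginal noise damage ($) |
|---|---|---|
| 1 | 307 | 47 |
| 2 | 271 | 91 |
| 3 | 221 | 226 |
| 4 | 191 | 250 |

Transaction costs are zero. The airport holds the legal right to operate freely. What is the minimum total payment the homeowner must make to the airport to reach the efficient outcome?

Left alone the airport would choose level 4 (marginal profit stays positive).
Efficient level: k* = 2 (marginal profit ≥ marginal noise damage through 2).
The homeowner must at least cover the airport's forgone profit from cutting 4→2: 221 + 191 = 412.

$412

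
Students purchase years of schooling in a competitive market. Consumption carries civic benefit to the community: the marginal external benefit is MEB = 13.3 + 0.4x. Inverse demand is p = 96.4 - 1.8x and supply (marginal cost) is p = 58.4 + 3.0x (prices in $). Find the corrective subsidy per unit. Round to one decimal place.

subsidy = $18.0 per unit

Social marginal benefit = demand + MEB = 109.7 - 1.4x.
Set SMB = MC: 109.7 - 1.4x = 58.4 + 3.0x → x* = 11.6591.
The Pigouvian subsidy equals MEB at x*: 13.3 + 0.4×11.6591 = 17.9636.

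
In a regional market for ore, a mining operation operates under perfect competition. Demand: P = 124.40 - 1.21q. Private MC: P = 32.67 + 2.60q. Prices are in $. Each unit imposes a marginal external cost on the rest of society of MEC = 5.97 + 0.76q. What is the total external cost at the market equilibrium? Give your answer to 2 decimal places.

Market equilibrium (private): 32.67 + 2.60q = 124.40 - 1.21q → q_m = 24.0761.
Total external cost = ∫₀^{q_m} (5.97 + 0.76q) dq = 5.97×24.0761 + ½×0.76×24.0761² = 364.0046.

$364.00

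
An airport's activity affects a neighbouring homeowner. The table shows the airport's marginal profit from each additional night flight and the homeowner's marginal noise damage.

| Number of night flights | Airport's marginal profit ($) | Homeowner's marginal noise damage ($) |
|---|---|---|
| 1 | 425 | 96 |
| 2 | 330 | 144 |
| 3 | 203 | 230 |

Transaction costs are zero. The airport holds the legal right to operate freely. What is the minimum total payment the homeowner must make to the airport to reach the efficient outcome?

Left alone the airport would choose level 3 (marginal profit stays positive).
Efficient level: k* = 2 (marginal profit ≥ marginal noise damage through 2).
The homeowner must at least cover the airport's forgone profit from cutting 3→2: 203 = 203.

$203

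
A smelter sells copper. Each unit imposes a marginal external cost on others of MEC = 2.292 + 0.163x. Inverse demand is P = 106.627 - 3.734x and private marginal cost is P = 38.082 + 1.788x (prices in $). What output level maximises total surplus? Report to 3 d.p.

x* = 11.654

Social marginal cost = private MC + MEC = 40.374 + 1.951x.
Set SMC = demand: 40.374 + 1.951x = 106.627 - 3.734x → x* = 11.6540.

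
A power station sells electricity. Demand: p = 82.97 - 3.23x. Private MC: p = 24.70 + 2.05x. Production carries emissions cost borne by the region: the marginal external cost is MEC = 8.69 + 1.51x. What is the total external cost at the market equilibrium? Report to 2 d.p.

Market equilibrium (private): 24.70 + 2.05x = 82.97 - 3.23x → x_m = 11.0360.
Total external cost = ∫₀^{x_m} (8.69 + 1.51x) dx = 8.69×11.0360 + ½×1.51×11.0360² = 187.8568.

187.86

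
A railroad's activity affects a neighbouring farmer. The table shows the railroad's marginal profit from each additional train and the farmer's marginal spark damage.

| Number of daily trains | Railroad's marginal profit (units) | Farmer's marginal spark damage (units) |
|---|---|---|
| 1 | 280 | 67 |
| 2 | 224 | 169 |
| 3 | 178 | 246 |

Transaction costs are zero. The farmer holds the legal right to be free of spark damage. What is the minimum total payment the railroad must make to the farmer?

Efficient level: marginal profit ≥ marginal spark damage through level 2, so k* = 2.
With the farmer holding the right, the railroad must at least compensate total damage at k*: 67 + 169 = 236.

236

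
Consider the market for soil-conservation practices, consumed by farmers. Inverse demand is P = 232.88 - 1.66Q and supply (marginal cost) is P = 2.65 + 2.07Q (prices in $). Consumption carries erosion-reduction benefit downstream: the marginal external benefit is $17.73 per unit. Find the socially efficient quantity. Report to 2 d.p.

Q* = 66.48

Social marginal benefit = demand + MEB = 250.61 - 1.66Q.
Set SMB = MC: 250.61 - 1.66Q = 2.65 + 2.07Q → Q* = 66.4772.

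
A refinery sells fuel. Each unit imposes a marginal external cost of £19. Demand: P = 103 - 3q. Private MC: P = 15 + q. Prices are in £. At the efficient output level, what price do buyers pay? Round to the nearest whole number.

P = £51

Social marginal cost = private MC + MEC = 34 + q.
Set SMC = demand: 34 + q = 103 - 3q → q* = 17.2500.
Consumer price on the demand curve at q*: 103 − 3×17.2500 = 51.2500.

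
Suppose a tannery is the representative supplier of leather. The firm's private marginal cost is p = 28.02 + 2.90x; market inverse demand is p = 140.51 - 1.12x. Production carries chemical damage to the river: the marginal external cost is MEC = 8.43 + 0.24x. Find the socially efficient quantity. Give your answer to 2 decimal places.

x* = 24.43

Social marginal cost = private MC + MEC = 36.45 + 3.14x.
Set SMC = demand: 36.45 + 3.14x = 140.51 - 1.12x → x* = 24.4272.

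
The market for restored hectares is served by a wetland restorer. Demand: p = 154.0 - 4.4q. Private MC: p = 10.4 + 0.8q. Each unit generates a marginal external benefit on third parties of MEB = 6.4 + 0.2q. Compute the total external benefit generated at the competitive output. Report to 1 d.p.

253.0

Market equilibrium (private): 10.4 + 0.8q = 154.0 - 4.4q → q_m = 27.6154.
Total external benefit = ∫₀^{q_m} (6.4 + 0.2q) dq = 6.4×27.6154 + ½×0.2×27.6154² = 252.9996.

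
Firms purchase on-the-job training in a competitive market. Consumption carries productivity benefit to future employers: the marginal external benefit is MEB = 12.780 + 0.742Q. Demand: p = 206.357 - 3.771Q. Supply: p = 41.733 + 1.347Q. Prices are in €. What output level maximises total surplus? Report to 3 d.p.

Q* = 40.540

Social marginal benefit = demand + MEB = 219.137 - 3.029Q.
Set SMB = MC: 219.137 - 3.029Q = 41.733 + 1.347Q → Q* = 40.5402.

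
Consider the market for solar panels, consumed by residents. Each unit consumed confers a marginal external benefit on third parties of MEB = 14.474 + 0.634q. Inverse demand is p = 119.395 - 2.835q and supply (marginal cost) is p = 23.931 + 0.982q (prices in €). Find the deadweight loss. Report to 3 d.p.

DWL = €144.508

Market equilibrium (private): 23.931 + 0.982q = 119.395 - 2.835q → q_m = 25.0102.
Social marginal benefit = demand + MEB = 133.869 - 2.201q.
Set SMB = MC: 133.869 - 2.201q = 23.931 + 0.982q → q* = 34.5391.
Height of the DWL triangle at q_m is SMB(q_m) − MC(q_m) = MEB(q_m) = 30.3305.
DWL = ½ × 9.5289 × 30.3305 = 144.5082.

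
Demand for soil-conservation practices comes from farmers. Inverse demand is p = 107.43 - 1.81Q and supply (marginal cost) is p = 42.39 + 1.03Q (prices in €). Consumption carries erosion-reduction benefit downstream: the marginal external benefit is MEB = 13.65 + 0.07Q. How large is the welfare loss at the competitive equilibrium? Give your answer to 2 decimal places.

Market equilibrium (private): 42.39 + 1.03Q = 107.43 - 1.81Q → Q_m = 22.9014.
Social marginal benefit = demand + MEB = 121.08 - 1.74Q.
Set SMB = MC: 121.08 - 1.74Q = 42.39 + 1.03Q → Q* = 28.4079.
Height of the DWL triangle at Q_m is SMB(Q_m) − MC(Q_m) = MEB(Q_m) = 15.2531.
DWL = ½ × 5.5065 × 15.2531 = 41.9956.

DWL = €42.00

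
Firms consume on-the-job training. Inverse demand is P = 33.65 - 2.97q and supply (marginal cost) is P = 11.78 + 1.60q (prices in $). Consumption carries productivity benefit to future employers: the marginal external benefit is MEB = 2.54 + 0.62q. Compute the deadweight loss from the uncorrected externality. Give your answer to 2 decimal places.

Market equilibrium (private): 11.78 + 1.60q = 33.65 - 2.97q → q_m = 4.7856.
Social marginal benefit = demand + MEB = 36.19 - 2.35q.
Set SMB = MC: 36.19 - 2.35q = 11.78 + 1.60q → q* = 6.1797.
The welfare-loss triangle has base |q_m − q*| and height MEB(q_m) (the vertical gap between SMB and MC is zero at q* and MEB at q_m).
DWL = ½ × 1.3941 × 5.5070 = 3.8387.

DWL = $3.84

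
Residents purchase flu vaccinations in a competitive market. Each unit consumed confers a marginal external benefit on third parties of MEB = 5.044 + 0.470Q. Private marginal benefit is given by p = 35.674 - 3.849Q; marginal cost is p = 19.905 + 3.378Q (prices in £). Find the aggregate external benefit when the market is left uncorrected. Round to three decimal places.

£12.125

Market equilibrium (private): 19.905 + 3.378Q = 35.674 - 3.849Q → Q_m = 2.1820.
Total external benefit = ∫₀^{Q_m} (5.044 + 0.470Q) dQ = 5.044×2.1820 + ½×0.470×2.1820² = 12.1249.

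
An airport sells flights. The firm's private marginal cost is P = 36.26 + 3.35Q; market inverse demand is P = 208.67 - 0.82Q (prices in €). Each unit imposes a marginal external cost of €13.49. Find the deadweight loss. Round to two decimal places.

Market equilibrium (private): 36.26 + 3.35Q = 208.67 - 0.82Q → Q_m = 41.3453.
Social marginal cost = private MC + MEC = 49.75 + 3.35Q.
Set SMC = demand: 49.75 + 3.35Q = 208.67 - 0.82Q → Q* = 38.1103.
The loss is the area between SMC and demand from Q* to Q_m; with linear curves that's a triangle of height MEC(Q_m).
DWL = ½ × 3.2350 × 13.4900 = 21.8201.

DWL = €21.82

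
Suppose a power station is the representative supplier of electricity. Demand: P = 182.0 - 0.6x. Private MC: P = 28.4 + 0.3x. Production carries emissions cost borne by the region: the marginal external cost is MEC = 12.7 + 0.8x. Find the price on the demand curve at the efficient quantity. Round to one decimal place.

P = 132.3

Social marginal cost = private MC + MEC = 41.1 + 1.1x.
Set SMC = demand: 41.1 + 1.1x = 182.0 - 0.6x → x* = 82.8824.
Consumer price on the demand curve at x*: 182.0 − 0.6×82.8824 = 132.2706.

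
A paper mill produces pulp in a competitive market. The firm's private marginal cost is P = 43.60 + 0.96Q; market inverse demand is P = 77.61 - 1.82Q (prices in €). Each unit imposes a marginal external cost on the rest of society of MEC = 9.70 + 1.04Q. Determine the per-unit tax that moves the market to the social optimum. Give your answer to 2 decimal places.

tax = €16.32 per unit

Social marginal cost = private MC + MEC = 53.30 + 2.00Q.
Set SMC = demand: 53.30 + 2.00Q = 77.61 - 1.82Q → Q* = 6.3639.
The Pigouvian tax equals MEC at Q*: 9.70 + 1.04×6.3639 = 16.3185.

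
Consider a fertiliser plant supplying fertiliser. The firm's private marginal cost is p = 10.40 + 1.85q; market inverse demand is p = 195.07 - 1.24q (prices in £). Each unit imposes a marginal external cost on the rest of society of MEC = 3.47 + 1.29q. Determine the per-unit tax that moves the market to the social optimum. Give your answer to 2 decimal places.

tax = £56.84 per unit

Social marginal cost = private MC + MEC = 13.87 + 3.14q.
Set SMC = demand: 13.87 + 3.14q = 195.07 - 1.24q → q* = 41.3699.
The Pigouvian tax equals MEC at q*: 3.47 + 1.29×41.3699 = 56.8372.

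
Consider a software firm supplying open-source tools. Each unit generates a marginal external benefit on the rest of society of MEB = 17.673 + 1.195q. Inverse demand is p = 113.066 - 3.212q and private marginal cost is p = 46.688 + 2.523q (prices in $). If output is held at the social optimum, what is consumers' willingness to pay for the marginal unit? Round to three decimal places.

Social marginal cost = private MC − MEB = 29.015 + 1.328q.
Set SMC = demand: 29.015 + 1.328q = 113.066 - 3.212q → q* = 18.5134.
Consumer price on the demand curve at q*: 113.066 − 3.212×18.5134 = 53.6010.

P = $53.601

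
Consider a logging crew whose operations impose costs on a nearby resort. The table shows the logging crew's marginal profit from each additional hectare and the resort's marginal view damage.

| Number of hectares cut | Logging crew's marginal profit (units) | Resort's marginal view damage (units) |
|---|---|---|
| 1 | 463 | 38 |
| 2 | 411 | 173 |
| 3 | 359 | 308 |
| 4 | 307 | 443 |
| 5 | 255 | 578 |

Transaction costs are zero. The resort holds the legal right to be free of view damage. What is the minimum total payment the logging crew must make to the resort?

519

Efficient level: marginal profit ≥ marginal view damage through level 3, so k* = 3.
With the resort holding the right, the logging crew must at least compensate total damage at k*: 38 + 173 + 308 = 519.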